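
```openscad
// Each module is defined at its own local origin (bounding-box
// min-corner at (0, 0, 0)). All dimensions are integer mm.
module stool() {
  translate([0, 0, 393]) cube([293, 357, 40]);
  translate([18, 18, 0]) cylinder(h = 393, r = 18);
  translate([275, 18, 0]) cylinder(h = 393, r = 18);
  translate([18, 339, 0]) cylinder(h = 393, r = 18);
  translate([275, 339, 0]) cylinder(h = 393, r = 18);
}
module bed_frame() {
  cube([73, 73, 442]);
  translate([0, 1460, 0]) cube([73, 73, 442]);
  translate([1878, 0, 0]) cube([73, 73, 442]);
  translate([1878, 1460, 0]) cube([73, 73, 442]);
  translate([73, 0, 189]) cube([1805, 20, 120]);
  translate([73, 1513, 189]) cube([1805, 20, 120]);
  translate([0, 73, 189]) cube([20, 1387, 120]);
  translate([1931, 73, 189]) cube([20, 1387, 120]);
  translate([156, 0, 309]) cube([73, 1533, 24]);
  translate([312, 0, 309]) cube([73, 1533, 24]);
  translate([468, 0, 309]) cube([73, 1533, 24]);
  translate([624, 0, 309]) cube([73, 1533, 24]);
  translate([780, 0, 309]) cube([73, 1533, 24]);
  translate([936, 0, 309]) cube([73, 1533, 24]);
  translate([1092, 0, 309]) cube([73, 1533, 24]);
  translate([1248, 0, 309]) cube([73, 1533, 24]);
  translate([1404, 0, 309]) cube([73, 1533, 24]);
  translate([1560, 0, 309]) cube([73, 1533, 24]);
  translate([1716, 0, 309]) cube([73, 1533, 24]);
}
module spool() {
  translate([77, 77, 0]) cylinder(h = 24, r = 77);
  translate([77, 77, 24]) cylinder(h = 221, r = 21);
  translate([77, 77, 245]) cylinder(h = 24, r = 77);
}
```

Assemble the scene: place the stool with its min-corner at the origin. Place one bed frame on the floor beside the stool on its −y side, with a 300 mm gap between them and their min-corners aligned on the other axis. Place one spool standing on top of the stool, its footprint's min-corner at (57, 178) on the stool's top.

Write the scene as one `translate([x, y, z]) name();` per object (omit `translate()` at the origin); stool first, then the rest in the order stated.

stool();
translate([0, -1833, 0]) bed_frame();
translate([57, 178, 433]) spool();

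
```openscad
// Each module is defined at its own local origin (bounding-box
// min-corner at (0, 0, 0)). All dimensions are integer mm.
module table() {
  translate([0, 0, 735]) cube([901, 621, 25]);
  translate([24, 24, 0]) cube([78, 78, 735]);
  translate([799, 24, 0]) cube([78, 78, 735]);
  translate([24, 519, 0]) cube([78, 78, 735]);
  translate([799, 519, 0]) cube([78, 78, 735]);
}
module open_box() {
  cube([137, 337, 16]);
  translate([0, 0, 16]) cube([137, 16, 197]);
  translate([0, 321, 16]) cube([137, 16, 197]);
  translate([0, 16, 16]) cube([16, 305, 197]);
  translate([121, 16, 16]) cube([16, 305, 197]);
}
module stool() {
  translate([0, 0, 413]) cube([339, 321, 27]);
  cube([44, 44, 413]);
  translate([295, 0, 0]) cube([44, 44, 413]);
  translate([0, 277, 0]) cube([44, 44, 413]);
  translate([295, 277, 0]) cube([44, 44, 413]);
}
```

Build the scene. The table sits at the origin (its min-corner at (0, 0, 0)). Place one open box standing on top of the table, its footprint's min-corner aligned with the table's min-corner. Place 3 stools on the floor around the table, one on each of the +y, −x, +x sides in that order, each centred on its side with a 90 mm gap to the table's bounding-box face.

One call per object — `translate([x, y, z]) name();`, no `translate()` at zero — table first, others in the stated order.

table();
translate([0, 0, 760]) open_box();
translate([281, 711, 0]) stool();
translate([-429, 150, 0]) stool();
translate([991, 150, 0]) stool();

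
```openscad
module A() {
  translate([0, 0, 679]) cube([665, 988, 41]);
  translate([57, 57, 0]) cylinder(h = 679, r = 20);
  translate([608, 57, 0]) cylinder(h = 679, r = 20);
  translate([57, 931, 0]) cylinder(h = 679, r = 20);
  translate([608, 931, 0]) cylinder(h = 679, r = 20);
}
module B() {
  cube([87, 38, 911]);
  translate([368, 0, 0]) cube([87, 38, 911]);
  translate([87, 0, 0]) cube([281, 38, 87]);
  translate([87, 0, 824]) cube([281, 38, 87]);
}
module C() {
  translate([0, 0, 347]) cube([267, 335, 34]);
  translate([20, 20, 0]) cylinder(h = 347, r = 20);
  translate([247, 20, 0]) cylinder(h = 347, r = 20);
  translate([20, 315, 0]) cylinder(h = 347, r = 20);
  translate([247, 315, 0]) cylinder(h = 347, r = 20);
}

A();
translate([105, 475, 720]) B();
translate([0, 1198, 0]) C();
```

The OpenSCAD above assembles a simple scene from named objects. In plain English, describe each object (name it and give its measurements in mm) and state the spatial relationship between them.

A is a table: top 665 mm (x) × 988 mm (y), 41 mm thick, upper face at z = 720 mm, on four round legs of 40 mm diameter, each leg's bounding box inset 37 mm from the nearest pair of top edges, running from z = 0 to the bottom of the top.

B is a rectangular picture frame lying in the x–z plane (depth along y). The opening is 281 mm wide (x) by 737 mm tall (z), surrounded by a border 87 mm wide on all four sides. The frame is 38 mm deep and is made of two full-height vertical stiles with two horizontal rails fitted between them.

C is a four-legged stool. The seat is 267×335 mm, 34 mm thick, top at z = 381 mm. It stands on four round legs, each 40 mm in diameter, from z = 0 to the seat underside, each leg's axis is inset half a diameter from the nearest pair of seat edges (so the leg's bounding box is flush with the corner).

The picture frame is on top of the table, centred. The stool is on the floor beside the table on its +y side.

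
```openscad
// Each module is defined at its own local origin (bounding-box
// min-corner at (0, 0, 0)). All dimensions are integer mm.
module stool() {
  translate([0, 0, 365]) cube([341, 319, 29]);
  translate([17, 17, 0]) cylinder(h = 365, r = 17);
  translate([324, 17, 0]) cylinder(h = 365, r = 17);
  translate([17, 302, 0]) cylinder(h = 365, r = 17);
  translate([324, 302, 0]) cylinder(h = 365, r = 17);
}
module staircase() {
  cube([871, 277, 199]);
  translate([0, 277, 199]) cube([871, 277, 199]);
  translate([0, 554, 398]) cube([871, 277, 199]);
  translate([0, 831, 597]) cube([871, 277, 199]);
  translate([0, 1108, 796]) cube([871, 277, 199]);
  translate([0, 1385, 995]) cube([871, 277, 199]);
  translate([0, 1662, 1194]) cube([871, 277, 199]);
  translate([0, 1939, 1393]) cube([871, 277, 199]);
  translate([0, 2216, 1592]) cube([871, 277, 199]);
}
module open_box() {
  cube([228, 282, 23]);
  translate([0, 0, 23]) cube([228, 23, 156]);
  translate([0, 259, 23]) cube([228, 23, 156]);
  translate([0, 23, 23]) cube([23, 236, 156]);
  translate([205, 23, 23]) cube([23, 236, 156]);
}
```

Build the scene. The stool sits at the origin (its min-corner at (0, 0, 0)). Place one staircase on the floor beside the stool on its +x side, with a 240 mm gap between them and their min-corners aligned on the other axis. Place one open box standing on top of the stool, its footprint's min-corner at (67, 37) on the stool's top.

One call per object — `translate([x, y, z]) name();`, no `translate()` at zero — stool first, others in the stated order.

stool();
translate([581, 0, 0]) staircase();
translate([67, 37, 394]) open_box();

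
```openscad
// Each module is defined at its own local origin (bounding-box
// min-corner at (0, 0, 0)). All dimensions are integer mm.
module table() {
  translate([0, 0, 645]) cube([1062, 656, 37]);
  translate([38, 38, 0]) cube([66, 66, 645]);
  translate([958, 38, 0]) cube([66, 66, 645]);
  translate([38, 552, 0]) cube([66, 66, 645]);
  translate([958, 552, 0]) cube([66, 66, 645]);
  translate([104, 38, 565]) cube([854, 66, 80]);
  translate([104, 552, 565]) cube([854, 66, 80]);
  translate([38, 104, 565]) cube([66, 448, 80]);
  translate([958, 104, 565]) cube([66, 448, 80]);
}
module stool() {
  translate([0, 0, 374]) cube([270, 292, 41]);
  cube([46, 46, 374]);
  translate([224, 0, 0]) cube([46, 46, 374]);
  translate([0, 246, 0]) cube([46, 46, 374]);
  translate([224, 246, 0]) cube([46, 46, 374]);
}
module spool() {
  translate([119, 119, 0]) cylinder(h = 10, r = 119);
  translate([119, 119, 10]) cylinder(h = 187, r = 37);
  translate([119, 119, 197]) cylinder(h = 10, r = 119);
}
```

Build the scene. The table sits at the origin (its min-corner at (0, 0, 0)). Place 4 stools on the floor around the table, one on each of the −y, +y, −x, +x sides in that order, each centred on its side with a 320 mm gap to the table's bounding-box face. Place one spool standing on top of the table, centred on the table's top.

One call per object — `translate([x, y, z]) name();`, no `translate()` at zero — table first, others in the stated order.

table();
translate([396, -612, 0]) stool();
translate([396, 976, 0]) stool();
translate([-590, 182, 0]) stool();
translate([1382, 182, 0]) stool();
translate([412, 209, 682]) spool();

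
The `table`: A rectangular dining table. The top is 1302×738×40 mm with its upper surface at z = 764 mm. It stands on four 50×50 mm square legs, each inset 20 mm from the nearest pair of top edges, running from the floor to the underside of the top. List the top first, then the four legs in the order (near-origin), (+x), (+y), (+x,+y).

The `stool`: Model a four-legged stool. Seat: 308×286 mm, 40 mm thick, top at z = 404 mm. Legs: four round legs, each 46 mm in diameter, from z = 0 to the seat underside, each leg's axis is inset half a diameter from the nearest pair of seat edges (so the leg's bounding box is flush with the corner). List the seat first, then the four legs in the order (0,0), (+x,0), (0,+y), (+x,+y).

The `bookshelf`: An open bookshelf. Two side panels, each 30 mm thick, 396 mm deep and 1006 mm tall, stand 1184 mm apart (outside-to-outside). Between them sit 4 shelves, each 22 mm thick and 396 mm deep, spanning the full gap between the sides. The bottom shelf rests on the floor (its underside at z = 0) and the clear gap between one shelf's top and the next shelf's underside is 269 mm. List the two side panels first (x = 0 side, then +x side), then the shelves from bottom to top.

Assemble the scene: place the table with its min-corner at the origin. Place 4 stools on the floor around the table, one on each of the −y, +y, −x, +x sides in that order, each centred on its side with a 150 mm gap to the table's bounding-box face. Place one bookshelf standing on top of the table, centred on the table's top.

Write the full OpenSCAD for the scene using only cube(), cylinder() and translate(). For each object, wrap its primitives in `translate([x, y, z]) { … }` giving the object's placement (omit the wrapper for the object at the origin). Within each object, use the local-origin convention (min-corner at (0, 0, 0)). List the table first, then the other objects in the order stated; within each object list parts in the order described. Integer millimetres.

translate([0, 0, 724]) cube([1302, 738, 40]);
translate([20, 20, 0]) cube([50, 50, 724]);
translate([1232, 20, 0]) cube([50, 50, 724]);
translate([20, 668, 0]) cube([50, 50, 724]);
translate([1232, 668, 0]) cube([50, 50, 724]);
translate([497, -436, 0]) {
  translate([0, 0, 364]) cube([308, 286, 40]);
  translate([23, 23, 0]) cylinder(h = 364, r = 23);
  translate([285, 23, 0]) cylinder(h = 364, r = 23);
  translate([23, 263, 0]) cylinder(h = 364, r = 23);
  translate([285, 263, 0]) cylinder(h = 364, r = 23);
}
translate([497, 888, 0]) {
  translate([0, 0, 364]) cube([308, 286, 40]);
  translate([23, 23, 0]) cylinder(h = 364, r = 23);
  translate([285, 23, 0]) cylinder(h = 364, r = 23);
  translate([23, 263, 0]) cylinder(h = 364, r = 23);
  translate([285, 263, 0]) cylinder(h = 364, r = 23);
}
translate([-458, 226, 0]) {
  translate([0, 0, 364]) cube([308, 286, 40]);
  translate([23, 23, 0]) cylinder(h = 364, r = 23);
  translate([285, 23, 0]) cylinder(h = 364, r = 23);
  translate([23, 263, 0]) cylinder(h = 364, r = 23);
  translate([285, 263, 0]) cylinder(h = 364, r = 23);
}
translate([1452, 226, 0]) {
  translate([0, 0, 364]) cube([308, 286, 40]);
  translate([23, 23, 0]) cylinder(h = 364, r = 23);
  translate([285, 23, 0]) cylinder(h = 364, r = 23);
  translate([23, 263, 0]) cylinder(h = 364, r = 23);
  translate([285, 263, 0]) cylinder(h = 364, r = 23);
}
translate([59, 171, 764]) {
  cube([30, 396, 1006]);
  translate([1154, 0, 0]) cube([30, 396, 1006]);
  translate([30, 0, 0]) cube([1124, 396, 22]);
  translate([30, 0, 291]) cube([1124, 396, 22]);
  translate([30, 0, 582]) cube([1124, 396, 22]);
  translate([30, 0, 873]) cube([1124, 396, 22]);
}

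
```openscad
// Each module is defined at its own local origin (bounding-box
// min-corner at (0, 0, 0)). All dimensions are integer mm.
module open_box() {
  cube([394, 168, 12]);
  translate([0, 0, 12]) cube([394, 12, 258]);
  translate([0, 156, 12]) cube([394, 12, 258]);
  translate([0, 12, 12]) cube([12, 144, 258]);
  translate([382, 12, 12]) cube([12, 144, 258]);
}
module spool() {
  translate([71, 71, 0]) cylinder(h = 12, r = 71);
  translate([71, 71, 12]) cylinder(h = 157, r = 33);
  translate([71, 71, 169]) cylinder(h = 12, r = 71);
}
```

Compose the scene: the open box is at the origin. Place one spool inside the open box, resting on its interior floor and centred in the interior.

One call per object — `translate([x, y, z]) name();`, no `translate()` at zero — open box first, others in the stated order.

open_box();
translate([126, 13, 12]) spool();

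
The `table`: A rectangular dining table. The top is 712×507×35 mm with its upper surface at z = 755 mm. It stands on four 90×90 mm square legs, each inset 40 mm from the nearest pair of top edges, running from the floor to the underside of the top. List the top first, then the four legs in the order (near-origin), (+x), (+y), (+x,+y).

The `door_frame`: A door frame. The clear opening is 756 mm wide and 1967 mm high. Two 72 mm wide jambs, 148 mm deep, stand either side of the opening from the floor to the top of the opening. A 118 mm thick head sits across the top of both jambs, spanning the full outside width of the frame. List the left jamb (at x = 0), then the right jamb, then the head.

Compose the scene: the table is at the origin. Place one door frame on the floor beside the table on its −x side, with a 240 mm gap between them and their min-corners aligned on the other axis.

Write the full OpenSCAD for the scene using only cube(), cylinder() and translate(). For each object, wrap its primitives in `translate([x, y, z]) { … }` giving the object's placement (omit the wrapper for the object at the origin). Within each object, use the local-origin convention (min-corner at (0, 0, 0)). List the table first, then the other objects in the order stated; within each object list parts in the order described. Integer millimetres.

translate([0, 0, 720]) cube([712, 507, 35]);
translate([40, 40, 0]) cube([90, 90, 720]);
translate([582, 40, 0]) cube([90, 90, 720]);
translate([40, 377, 0]) cube([90, 90, 720]);
translate([582, 377, 0]) cube([90, 90, 720]);
translate([-1140, 0, 0]) {
  cube([72, 148, 1967]);
  translate([828, 0, 0]) cube([72, 148, 1967]);
  translate([0, 0, 1967]) cube([900, 148, 118]);
}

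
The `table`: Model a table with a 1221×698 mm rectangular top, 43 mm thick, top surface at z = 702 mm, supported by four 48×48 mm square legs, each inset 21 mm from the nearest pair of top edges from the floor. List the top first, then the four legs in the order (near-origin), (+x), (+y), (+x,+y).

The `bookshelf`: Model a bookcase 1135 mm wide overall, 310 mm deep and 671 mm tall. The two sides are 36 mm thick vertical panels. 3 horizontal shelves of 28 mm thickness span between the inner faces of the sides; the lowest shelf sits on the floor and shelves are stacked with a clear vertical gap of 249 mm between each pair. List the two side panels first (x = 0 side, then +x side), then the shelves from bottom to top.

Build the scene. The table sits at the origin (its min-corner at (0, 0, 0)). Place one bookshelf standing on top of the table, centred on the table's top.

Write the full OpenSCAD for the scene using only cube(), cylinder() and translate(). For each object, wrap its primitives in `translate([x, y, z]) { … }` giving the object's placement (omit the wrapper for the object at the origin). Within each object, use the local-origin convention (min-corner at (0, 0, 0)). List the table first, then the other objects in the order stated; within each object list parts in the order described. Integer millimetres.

translate([0, 0, 659]) cube([1221, 698, 43]);
translate([21, 21, 0]) cube([48, 48, 659]);
translate([1152, 21, 0]) cube([48, 48, 659]);
translate([21, 629, 0]) cube([48, 48, 659]);
translate([1152, 629, 0]) cube([48, 48, 659]);
translate([43, 194, 702]) {
  cube([36, 310, 671]);
  translate([1099, 0, 0]) cube([36, 310, 671]);
  translate([36, 0, 0]) cube([1063, 310, 28]);
  translate([36, 0, 277]) cube([1063, 310, 28]);
  translate([36, 0, 554]) cube([1063, 310, 28]);
}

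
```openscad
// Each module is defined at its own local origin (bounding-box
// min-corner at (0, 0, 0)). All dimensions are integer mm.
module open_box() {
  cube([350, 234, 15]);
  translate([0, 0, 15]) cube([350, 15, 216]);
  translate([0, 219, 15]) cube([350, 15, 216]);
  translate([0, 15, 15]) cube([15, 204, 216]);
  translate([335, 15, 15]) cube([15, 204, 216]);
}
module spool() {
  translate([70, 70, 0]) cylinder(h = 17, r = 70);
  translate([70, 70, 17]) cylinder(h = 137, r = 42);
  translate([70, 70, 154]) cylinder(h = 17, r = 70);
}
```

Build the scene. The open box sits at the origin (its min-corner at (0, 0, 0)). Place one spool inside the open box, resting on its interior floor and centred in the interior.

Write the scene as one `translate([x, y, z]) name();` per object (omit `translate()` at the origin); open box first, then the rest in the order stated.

open_box();
translate([105, 47, 15]) spool();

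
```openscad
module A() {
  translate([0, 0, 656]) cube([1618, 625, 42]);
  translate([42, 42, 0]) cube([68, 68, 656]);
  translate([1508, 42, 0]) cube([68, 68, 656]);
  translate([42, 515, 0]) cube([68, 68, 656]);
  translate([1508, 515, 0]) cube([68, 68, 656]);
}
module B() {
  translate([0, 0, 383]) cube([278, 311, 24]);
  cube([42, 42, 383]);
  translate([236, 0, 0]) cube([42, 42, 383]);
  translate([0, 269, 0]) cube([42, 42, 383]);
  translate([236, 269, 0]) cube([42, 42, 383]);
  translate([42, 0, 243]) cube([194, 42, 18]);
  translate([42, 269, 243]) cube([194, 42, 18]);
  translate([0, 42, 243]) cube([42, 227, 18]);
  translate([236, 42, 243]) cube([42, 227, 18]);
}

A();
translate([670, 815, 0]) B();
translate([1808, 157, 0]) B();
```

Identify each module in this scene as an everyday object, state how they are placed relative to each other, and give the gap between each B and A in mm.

A is a table. B is a stool. Two stools sit around the table at the +y, +x sides. The gap between each stool and the table is 190 mm.

Each stool's nearest face is 190 mm from the table's bounding box.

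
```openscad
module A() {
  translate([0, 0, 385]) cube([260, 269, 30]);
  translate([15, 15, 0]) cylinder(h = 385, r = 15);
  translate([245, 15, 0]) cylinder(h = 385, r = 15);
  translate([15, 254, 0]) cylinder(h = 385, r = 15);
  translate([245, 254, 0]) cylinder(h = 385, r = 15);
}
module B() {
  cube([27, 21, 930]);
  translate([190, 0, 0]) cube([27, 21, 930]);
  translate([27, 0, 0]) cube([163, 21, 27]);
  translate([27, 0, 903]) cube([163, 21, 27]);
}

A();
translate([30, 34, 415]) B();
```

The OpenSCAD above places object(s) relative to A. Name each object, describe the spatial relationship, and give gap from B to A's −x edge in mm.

A is a stool. B is a picture frame. The picture frame is on top of the stool. The gap from the picture frame to the stool's −x edge is 30 mm.

The picture frame's min-x is at 30; the stool's min-x is 0; gap = 30 mm.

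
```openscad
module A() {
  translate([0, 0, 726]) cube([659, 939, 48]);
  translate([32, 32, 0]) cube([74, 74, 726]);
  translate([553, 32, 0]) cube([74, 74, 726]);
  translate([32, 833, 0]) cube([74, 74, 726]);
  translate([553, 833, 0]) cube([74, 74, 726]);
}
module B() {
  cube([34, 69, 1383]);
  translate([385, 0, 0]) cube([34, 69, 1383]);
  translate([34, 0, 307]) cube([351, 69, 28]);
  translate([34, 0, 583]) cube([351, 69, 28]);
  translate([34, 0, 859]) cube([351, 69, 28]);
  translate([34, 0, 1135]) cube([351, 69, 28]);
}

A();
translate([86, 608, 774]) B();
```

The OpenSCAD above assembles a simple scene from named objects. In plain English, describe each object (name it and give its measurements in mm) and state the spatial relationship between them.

A is a table with a 659×939 mm rectangular top, 48 mm thick, top surface at z = 774 mm, supported by four 74×74 mm square legs, each inset 32 mm from the nearest pair of top edges, running from the floor.

B is a wooden ladder with two side rails of 34×69 mm section and 1383 mm height, set 419 mm apart overall. Between them run 4 rectangular rungs (69 mm deep, 28 mm thick), front faces flush with the rails' −y face. The bottom of the first rung is 307 mm above the floor and each subsequent rung is 276 mm higher than the one below.

The ladder is on top of the table.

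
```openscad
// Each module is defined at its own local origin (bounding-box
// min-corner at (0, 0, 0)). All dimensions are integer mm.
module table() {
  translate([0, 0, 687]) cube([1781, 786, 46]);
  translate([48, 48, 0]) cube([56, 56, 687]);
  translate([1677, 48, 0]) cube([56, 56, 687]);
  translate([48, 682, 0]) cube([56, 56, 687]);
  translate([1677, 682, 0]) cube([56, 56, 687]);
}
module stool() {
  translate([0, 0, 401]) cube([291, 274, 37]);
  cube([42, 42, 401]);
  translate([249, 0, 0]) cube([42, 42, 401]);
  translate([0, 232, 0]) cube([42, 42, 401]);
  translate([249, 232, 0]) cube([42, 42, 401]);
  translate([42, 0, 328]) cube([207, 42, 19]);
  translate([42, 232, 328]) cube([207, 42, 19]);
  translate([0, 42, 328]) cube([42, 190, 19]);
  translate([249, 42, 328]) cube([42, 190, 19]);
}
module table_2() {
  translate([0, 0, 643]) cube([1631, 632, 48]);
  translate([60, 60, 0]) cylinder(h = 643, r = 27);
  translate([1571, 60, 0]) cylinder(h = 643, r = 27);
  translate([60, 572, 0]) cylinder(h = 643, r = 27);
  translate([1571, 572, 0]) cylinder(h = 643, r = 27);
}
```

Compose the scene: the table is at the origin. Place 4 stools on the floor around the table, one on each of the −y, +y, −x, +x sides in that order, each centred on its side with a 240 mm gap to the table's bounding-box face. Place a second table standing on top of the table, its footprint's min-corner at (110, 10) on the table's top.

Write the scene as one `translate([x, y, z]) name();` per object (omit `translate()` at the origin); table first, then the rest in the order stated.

table();
translate([745, -514, 0]) stool();
translate([745, 1026, 0]) stool();
translate([-531, 256, 0]) stool();
translate([2021, 256, 0]) stool();
translate([110, 10, 733]) table_2();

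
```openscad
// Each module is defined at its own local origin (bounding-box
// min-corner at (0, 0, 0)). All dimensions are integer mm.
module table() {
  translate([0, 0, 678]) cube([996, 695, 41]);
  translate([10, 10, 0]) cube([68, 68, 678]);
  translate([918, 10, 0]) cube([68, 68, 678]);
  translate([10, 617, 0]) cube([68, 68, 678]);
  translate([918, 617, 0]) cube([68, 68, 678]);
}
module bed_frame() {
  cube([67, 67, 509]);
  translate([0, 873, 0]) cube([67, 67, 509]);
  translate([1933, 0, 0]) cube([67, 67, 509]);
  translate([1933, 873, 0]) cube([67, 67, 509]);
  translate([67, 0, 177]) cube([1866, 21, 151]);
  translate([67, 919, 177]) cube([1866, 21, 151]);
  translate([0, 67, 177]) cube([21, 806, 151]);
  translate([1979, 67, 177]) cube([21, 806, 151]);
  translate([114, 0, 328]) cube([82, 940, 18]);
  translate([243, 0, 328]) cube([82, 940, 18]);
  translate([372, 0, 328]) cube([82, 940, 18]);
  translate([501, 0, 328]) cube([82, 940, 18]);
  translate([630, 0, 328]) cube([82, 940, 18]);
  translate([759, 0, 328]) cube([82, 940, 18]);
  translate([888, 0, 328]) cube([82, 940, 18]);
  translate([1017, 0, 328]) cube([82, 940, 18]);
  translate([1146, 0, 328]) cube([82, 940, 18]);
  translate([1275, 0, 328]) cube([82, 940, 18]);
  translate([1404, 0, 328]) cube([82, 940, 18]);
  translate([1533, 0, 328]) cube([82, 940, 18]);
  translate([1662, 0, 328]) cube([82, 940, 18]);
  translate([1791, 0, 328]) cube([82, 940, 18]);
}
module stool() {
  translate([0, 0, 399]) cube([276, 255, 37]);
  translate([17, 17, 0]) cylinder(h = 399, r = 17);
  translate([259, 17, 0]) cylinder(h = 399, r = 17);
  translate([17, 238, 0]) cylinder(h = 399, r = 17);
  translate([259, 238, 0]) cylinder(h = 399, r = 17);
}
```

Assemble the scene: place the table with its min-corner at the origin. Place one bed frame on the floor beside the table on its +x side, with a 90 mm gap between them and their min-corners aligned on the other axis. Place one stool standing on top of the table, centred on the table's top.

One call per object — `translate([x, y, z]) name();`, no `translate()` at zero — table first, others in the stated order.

table();
translate([1086, 0, 0]) bed_frame();
translate([360, 220, 719]) stool();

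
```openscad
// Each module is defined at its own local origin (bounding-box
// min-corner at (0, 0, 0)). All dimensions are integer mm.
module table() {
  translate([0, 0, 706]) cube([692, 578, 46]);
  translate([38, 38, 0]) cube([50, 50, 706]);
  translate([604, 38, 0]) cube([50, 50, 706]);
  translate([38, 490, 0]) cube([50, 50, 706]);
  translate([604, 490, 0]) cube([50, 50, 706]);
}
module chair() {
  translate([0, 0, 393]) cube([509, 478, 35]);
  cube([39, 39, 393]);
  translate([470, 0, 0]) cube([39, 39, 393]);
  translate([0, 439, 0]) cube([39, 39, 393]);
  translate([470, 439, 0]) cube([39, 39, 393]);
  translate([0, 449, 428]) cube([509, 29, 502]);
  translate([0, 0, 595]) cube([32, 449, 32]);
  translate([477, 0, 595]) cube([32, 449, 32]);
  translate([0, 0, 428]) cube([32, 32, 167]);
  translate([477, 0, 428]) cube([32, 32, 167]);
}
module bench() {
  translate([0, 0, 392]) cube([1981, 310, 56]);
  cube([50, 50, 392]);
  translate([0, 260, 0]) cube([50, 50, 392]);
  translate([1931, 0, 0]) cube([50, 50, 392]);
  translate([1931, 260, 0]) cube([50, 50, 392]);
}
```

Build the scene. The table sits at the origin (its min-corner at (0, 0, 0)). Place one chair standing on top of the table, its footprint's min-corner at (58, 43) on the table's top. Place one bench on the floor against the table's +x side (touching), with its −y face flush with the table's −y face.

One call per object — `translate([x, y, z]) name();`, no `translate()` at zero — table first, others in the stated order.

table();
translate([58, 43, 752]) chair();
translate([692, 0, 0]) bench();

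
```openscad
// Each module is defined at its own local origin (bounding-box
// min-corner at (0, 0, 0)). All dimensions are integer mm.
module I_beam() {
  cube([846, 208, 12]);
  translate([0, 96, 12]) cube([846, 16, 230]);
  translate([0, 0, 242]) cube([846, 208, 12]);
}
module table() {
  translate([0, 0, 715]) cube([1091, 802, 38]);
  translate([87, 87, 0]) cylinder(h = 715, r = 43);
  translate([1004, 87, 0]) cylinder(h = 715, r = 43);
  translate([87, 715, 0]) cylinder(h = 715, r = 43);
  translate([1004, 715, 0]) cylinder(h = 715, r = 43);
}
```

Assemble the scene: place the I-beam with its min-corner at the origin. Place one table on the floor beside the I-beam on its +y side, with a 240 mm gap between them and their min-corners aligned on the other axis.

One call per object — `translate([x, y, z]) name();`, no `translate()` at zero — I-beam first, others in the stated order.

I_beam();
translate([0, 448, 0]) table();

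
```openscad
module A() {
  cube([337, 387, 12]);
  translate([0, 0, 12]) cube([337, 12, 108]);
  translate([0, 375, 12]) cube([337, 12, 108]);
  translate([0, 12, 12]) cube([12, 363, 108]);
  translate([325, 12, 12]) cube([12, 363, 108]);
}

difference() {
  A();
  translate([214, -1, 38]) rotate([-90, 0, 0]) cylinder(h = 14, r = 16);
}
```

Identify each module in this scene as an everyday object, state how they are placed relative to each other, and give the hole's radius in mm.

A is an open box. The open box has a circular hole through its front wall. The hole's radius is 16 mm.

The subtracted cylinder has r = 16 mm.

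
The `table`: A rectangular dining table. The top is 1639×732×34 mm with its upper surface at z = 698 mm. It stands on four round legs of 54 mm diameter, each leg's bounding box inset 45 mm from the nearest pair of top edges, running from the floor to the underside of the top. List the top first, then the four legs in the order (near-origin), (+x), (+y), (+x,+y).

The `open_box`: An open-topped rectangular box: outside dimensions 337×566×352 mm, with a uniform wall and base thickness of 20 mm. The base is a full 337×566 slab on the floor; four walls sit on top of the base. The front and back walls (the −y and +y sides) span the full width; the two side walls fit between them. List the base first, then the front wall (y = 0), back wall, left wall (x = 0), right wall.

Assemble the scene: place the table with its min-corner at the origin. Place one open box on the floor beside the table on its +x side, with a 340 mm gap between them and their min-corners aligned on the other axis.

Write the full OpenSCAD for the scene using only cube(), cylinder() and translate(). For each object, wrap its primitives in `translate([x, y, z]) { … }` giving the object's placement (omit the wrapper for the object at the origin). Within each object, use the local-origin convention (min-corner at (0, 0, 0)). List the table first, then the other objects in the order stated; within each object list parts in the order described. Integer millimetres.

translate([0, 0, 664]) cube([1639, 732, 34]);
translate([72, 72, 0]) cylinder(h = 664, r = 27);
translate([1567, 72, 0]) cylinder(h = 664, r = 27);
translate([72, 660, 0]) cylinder(h = 664, r = 27);
translate([1567, 660, 0]) cylinder(h = 664, r = 27);
translate([1979, 0, 0]) {
  cube([337, 566, 20]);
  translate([0, 0, 20]) cube([337, 20, 332]);
  translate([0, 546, 20]) cube([337, 20, 332]);
  translate([0, 20, 20]) cube([20, 526, 332]);
  translate([317, 20, 20]) cube([20, 526, 332]);
}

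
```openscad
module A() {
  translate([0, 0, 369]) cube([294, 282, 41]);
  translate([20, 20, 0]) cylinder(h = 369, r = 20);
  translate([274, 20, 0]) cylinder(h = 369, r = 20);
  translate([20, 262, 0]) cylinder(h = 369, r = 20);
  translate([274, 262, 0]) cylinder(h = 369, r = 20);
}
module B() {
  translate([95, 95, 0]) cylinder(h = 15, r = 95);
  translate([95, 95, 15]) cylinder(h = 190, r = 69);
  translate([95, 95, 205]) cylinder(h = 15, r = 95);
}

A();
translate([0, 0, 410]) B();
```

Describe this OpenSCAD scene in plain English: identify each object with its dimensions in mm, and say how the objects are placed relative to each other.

A is a four-legged stool. The seat is a 294×282×41 mm slab whose top surface is at z = 410 mm; four round legs, each 40 mm in diameter, run from the floor (z = 0) to the underside of the seat, each leg's axis is inset half a diameter from the nearest pair of seat edges (so the leg's bounding box is flush with the corner).

B is a spool: two coaxial disc flanges of radius 95 mm and thickness 15 mm, joined by a core cylinder of radius 69 mm and height 190 mm. The lower flange rests on z = 0 and the three cylinders share a vertical axis.

The spool is on top of the stool.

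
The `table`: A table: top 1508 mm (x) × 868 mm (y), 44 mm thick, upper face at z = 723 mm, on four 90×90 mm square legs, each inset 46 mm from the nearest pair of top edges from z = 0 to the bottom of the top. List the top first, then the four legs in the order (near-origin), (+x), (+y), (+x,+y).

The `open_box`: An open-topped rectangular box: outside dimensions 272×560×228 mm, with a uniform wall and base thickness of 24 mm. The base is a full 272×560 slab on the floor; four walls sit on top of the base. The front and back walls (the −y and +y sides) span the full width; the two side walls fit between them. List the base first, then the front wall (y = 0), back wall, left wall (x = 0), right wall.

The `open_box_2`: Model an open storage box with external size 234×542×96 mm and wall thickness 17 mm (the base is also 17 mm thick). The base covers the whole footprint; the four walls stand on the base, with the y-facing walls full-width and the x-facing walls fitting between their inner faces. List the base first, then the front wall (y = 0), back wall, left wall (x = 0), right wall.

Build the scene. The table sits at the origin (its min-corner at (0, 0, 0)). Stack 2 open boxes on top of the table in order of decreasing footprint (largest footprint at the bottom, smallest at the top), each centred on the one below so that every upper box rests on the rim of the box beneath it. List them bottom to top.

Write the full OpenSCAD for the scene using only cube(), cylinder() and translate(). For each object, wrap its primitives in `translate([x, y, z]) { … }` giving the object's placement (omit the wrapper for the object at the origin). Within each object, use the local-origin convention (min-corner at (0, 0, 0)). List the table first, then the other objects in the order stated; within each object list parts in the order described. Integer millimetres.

translate([0, 0, 679]) cube([1508, 868, 44]);
translate([46, 46, 0]) cube([90, 90, 679]);
translate([1372, 46, 0]) cube([90, 90, 679]);
translate([46, 732, 0]) cube([90, 90, 679]);
translate([1372, 732, 0]) cube([90, 90, 679]);
translate([618, 154, 723]) {
  cube([272, 560, 24]);
  translate([0, 0, 24]) cube([272, 24, 204]);
  translate([0, 536, 24]) cube([272, 24, 204]);
  translate([0, 24, 24]) cube([24, 512, 204]);
  translate([248, 24, 24]) cube([24, 512, 204]);
}
translate([637, 163, 951]) {
  cube([234, 542, 17]);
  translate([0, 0, 17]) cube([234, 17, 79]);
  translate([0, 525, 17]) cube([234, 17, 79]);
  translate([0, 17, 17]) cube([17, 508, 79]);
  translate([217, 17, 17]) cube([17, 508, 79]);
}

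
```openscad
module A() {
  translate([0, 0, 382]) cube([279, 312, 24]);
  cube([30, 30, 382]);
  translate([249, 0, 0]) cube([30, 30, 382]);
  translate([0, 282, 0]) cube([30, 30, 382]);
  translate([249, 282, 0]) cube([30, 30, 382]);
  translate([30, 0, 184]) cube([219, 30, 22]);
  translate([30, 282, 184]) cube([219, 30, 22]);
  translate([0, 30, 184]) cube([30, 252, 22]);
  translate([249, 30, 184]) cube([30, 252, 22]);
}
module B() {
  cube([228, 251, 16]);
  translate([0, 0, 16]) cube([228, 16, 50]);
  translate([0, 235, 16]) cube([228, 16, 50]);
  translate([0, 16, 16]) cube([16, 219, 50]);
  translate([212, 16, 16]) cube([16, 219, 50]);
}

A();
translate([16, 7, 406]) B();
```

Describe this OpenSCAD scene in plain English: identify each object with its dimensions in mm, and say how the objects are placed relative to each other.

A is a four-legged stool. The seat is a 279×312×24 mm slab whose top surface is at z = 406 mm; four square legs, each 30×30 mm in cross-section, run from the floor (z = 0) to the underside of the seat, each flush with a corner of the seat. Four stretchers, 30 mm wide and 22 mm tall, connect adjacent legs with their undersides at z = 184 mm, each running between the inner faces of the legs it joins and aligned with the legs' outer faces on the other axis.

B is an open storage box with external size 228×251×66 mm and wall thickness 16 mm (the base is also 16 mm thick). The base covers the whole footprint; the four walls stand on the base, with the y-facing walls full-width and the x-facing walls fitting between their inner faces.

The open box is on top of the stool.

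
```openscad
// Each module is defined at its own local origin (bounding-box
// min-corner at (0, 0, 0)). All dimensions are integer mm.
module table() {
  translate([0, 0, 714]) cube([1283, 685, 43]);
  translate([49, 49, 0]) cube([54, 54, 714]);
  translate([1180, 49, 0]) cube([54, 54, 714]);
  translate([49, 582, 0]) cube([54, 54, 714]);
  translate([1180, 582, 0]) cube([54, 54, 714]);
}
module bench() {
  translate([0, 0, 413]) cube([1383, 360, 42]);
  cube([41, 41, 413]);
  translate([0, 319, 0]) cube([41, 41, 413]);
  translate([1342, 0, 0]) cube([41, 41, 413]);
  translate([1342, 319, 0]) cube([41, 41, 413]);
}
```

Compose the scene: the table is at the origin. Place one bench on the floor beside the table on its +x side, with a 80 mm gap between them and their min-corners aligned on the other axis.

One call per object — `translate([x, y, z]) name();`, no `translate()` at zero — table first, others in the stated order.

table();
translate([1363, 0, 0]) bench();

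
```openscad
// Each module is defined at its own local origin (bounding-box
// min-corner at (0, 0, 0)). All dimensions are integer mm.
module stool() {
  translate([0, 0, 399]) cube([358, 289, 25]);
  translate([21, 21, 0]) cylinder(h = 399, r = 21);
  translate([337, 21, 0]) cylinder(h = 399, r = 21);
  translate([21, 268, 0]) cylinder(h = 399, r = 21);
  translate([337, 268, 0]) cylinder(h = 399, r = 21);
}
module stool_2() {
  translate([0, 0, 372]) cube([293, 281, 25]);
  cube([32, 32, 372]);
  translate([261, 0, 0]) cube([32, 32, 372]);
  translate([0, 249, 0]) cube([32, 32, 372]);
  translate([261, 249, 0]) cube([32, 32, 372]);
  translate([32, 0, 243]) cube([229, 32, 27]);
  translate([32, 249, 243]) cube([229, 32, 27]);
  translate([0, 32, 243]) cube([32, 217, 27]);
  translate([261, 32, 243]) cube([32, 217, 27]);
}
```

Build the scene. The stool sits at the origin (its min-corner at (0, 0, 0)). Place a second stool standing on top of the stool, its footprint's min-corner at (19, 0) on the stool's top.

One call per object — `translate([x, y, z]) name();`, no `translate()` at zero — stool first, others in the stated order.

stool();
translate([19, 0, 424]) stool_2();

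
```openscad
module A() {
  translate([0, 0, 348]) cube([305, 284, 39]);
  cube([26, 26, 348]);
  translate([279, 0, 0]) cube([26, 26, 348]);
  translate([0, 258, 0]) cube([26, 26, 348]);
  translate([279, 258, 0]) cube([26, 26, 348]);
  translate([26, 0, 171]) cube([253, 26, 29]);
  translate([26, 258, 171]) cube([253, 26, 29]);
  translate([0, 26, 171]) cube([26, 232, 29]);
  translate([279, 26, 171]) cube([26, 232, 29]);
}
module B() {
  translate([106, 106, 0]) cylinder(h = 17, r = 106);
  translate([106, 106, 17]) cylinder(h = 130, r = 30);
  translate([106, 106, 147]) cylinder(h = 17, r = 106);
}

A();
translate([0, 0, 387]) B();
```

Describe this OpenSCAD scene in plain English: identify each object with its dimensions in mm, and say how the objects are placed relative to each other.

A is a four-legged stool. The seat is 305×284 mm, 39 mm thick, top at z = 387 mm. It stands on four square legs, each 26×26 mm in cross-section, from z = 0 to the seat underside, each flush with a corner of the seat. Four stretchers, 26 mm wide and 29 mm tall, connect adjacent legs with their undersides at z = 171 mm, each running between the inner faces of the legs it joins and aligned with the legs' outer faces on the other axis.

B is a spool: two coaxial disc flanges of radius 106 mm and thickness 17 mm, joined by a core cylinder of radius 30 mm and height 130 mm. The lower flange rests on z = 0 and the three cylinders share a vertical axis.

The spool is on top of the stool.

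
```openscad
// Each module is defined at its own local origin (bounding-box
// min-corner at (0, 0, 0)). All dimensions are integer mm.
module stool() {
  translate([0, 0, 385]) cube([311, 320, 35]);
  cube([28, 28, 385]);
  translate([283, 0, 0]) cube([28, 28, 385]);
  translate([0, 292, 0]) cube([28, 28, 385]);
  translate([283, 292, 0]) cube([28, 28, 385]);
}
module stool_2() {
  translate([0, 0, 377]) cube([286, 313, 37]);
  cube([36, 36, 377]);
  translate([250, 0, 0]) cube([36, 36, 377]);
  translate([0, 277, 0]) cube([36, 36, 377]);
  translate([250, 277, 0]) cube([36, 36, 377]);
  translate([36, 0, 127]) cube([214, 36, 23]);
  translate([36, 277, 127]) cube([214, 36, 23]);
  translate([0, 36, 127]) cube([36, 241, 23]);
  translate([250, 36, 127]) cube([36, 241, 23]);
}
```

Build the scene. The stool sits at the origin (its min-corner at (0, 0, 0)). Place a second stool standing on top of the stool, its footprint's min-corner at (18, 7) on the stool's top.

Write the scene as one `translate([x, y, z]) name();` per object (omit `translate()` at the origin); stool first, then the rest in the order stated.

stool();
translate([18, 7, 420]) stool_2();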